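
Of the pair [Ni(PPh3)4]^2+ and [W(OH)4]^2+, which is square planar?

For [Ni(PPh3)4]^2+: Summing ligand charges against the +2 overall charge gives an oxidation state of +2 for nickel. Ni sits in group 10, so the d-electron count is 10 − 2 = 8. Triphenylphosphine is a strong-field ligand (high in the spectrochemical series). A 3d d⁸ ion with strong-field ligands gains enough CFSE to favour square planar over tetrahedral. → square planar.
For [W(OH)4]^2+: Summing ligand charges against the +2 overall charge gives an oxidation state of +6 for tungsten. Tungsten is a group-6 element; W(VI) is therefore d⁰. A d⁰ ion has no crystal-field stabilisation preference between square planar and tetrahedral, so four ligands adopt the sterically favoured tetrahedral geometry. → tetrahedral.

[Ni(PPh3)4]^2+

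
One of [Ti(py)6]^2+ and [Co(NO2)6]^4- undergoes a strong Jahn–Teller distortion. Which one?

[Co(NO2)6]^4-

[Ti(py)6]^2+: Pyridine is neutral; balancing the +2 overall charge requires Ti(II). Group 4 minus oxidation state 2 gives a d² configuration. The d² configuration leaves the e_g set evenly filled (or empty) — no strong Jahn–Teller driving force.
[Co(NO2)6]^4-: Summing ligand charges against the −4 overall charge gives an oxidation state of +2 for cobalt. Co sits in group 9, so the d-electron count is 9 − 2 = 7. Nitro (N-bound nitrite) is a strong-field ligand (high in the spectrochemical series) for a first-row metal, so the complex is low-spin. The t₂g⁶e_g¹ (low-spin) configuration has an unevenly filled e_g set; the Jahn–Teller theorem predicts a tetragonal distortion (typically axial elongation) to lift the degeneracy.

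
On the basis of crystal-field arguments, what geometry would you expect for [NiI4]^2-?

Each iodide is −1; balancing the −2 overall charge requires Ni(II).
Group 10 minus oxidation state 2 gives a d⁸ configuration.
With 4 monodentate ligands the coordination number is 4.
Iodide is a weak-field ligand.
With weak-field ligands the CFSE gain from square planar is small, so a 3d d⁸ ion takes the sterically preferred tetrahedral geometry.

tetrahedral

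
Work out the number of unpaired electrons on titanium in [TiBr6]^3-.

Ligand charges: each bromide is −1. With an overall charge of −3 the titanium centre must be in the +3 oxidation state.
Group 4 minus oxidation state 3 gives a d¹ configuration.
In an octahedral field the d¹ configuration is t₂g¹e_g⁰ (only one arrangement possible), giving 1 unpaired electron.

1 unpaired electron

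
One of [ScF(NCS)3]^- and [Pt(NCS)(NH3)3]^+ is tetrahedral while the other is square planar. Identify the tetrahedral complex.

For [ScF(NCS)3]^-: Summing ligand charges against the −1 overall charge gives an oxidation state of +3 for scandium. Scandium is a group-3 element; Sc(III) is therefore d⁰. A d⁰ ion has no crystal-field stabilisation preference between square planar and tetrahedral, so four ligands adopt the sterically favoured tetrahedral geometry. → tetrahedral.
For [Pt(NCS)(NH3)3]^+: Summing ligand charges against the +1 overall charge gives an oxidation state of +2 for platinum. Platinum is a group-10 element; Pt(II) is therefore d⁸. A 5d d⁸ ion has a large crystal-field splitting; square planar leaves the high-energy d_{x²−y²} orbital empty and maximises CFSE. → square planar.

[ScF(NCS)3]^-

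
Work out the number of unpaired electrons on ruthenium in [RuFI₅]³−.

1 unpaired electron

Each fluoride is −1; each iodide is −1; balancing the −3 overall charge requires Ru(III).
Ru sits in group 8, so the d-electron count is 8 − 3 = 5.
The spin state decides the count: a 4d ion has a large Δₒ and is invariably low-spin.
An octahedral low-spin d⁵ ion is t₂g⁵e_g⁰, giving 1 unpaired electron.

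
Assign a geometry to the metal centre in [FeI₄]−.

Each iodide is −1; balancing the −1 overall charge requires Fe(III).
Fe sits in group 8, so the d-electron count is 8 − 3 = 5.
With 4 monodentate ligands the coordination number is 4.
Iodide is a weak-field ligand.
A high-spin d⁵ ion has zero CFSE in either geometry, so four ligands adopt the sterically favoured tetrahedral geometry.

tetrahedral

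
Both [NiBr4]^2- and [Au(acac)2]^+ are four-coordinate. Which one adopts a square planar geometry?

[Au(acac)2]^+

For [NiBr4]^2-: Each bromide is −1; balancing the −2 overall charge requires Ni(II). Group 10 minus oxidation state 2 gives a d⁸ configuration. Bromide is a weak-field ligand. With weak-field ligands the CFSE gain from square planar is small, so a 3d d⁸ ion takes the sterically preferred tetrahedral geometry. → tetrahedral.
For [Au(acac)2]^+: Ligand charges: each acetylacetonate is −1. With an overall charge of +1 the gold centre must be in the +3 oxidation state. Group 11 minus oxidation state 3 gives a d⁸ configuration. A 5d d⁸ ion has a large crystal-field splitting; square planar leaves the high-energy d_{x²−y²} orbital empty and maximises CFSE. → square planar.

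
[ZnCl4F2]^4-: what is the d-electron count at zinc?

Each chloride is −1; each fluoride is −1; balancing the −4 overall charge requires Zn(II).
Group 12 minus oxidation state 2 gives a d¹⁰ configuration.

d¹⁰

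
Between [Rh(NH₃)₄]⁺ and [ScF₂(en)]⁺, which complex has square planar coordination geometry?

[Rh(NH₃)₄]⁺

For [Rh(NH₃)₄]⁺: Ligand charges: ammonia is neutral. With an overall charge of +1 the rhodium centre must be in the +1 oxidation state. Rh sits in group 9, so the d-electron count is 9 − 1 = 8. A 4d d⁸ ion has a large crystal-field splitting; square planar leaves the high-energy d_{x²−y²} orbital empty and maximises CFSE. → square planar.
For [ScF₂(en)]⁺: Summing ligand charges against the +1 overall charge gives an oxidation state of +3 for scandium. Group 3 minus oxidation state 3 gives a d⁰ configuration. A d⁰ ion has no crystal-field stabilisation preference between square planar and tetrahedral, so four ligands adopt the sterically favoured tetrahedral geometry. → tetrahedral.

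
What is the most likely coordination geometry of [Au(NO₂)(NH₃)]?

Ligand charges: each nitro (N-bound nitrite) is −1; ammonia is neutral. With an overall charge of 0 the gold centre must be in the +1 oxidation state.
Gold is a group-11 element; Au(I) is therefore d¹⁰.
Coordination number: 2.
A d¹⁰ ion with only two ligands adopts a linear arrangement (sp hybridisation; no CFSE preference).

linear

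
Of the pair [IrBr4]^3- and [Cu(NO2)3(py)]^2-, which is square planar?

For [IrBr4]^3-: Each bromide is −1; balancing the −3 overall charge requires Ir(I). Group 9 minus oxidation state 1 gives a d⁸ configuration. A 5d d⁸ ion has a large crystal-field splitting; square planar leaves the high-energy d_{x²−y²} orbital empty and maximises CFSE. → square planar.
For [Cu(NO2)3(py)]^2-: Ligand charges: each nitro (N-bound nitrite) is −1; pyridine is neutral. With an overall charge of −2 the copper centre must be in the +1 oxidation state. Copper is a group-11 element; Cu(I) is therefore d¹⁰. A d¹⁰ ion has no crystal-field stabilisation preference between square planar and tetrahedral, so four ligands adopt the sterically favoured tetrahedral geometry. → tetrahedral.

[IrBr4]^3-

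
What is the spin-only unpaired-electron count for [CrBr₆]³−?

Ligand charges: each bromide is −1. With an overall charge of −3 the chromium centre must be in the +3 oxidation state.
Chromium is a group-6 element; Cr(III) is therefore d³.
In an octahedral field the d³ configuration is t₂g³e_g⁰ (only one arrangement possible), giving 3 unpaired electrons.

3 unpaired electrons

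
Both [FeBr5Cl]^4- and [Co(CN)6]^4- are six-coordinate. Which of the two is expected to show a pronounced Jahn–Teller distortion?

[FeBr5Cl]^4-: Each bromide is −1; each chloride is −1; balancing the −4 overall charge requires Fe(II). Fe sits in group 8, so the d-electron count is 8 − 2 = 6. Bromide and chloride are weak-field ligands for a first-row metal, so the complex is high-spin. The d⁶ configuration leaves the e_g set evenly filled (or empty) — no strong Jahn–Teller driving force.
[Co(CN)6]^4-: Summing ligand charges against the −4 overall charge gives an oxidation state of +2 for cobalt. Group 9 minus oxidation state 2 gives a d⁷ configuration. Cyanide is a strong-field ligand (high in the spectrochemical series) for a first-row metal, so the complex is low-spin. The t₂g⁶e_g¹ (low-spin) configuration has an unevenly filled e_g set; the Jahn–Teller theorem predicts a tetragonal distortion (typically axial elongation) to lift the degeneracy.

[Co(CN)6]^4-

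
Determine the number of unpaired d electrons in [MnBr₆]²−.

3

Ligand charges: each bromide is −1. With an overall charge of −2 the manganese centre must be in the +4 oxidation state.
Manganese is a group-7 element; Mn(IV) is therefore d³.
In an octahedral field the d³ configuration is t₂g³e_g⁰ (only one arrangement possible), giving 3 unpaired electrons.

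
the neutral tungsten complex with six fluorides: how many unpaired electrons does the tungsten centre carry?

0

Summing ligand charges against the 0 overall charge gives an oxidation state of +6 for tungsten.
W sits in group 6, so the d-electron count is 6 − 6 = 0.
In an octahedral field the d⁰ configuration is t₂g⁰e_g⁰, giving 0 unpaired electrons.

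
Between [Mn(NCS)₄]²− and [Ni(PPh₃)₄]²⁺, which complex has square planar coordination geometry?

For [Mn(NCS)₄]²−: Ligand charges: each isothiocyanate is −1. With an overall charge of −2 the manganese centre must be in the +2 oxidation state. Manganese is a group-7 element; Mn(II) is therefore d⁵. A high-spin d⁵ ion has zero CFSE in either geometry, so four ligands adopt the sterically favoured tetrahedral geometry. → tetrahedral.
For [Ni(PPh₃)₄]²⁺: Triphenylphosphine is neutral; balancing the +2 overall charge requires Ni(II). Ni sits in group 10, so the d-electron count is 10 − 2 = 8. Triphenylphosphine is a strong-field ligand (high in the spectrochemical series). A 3d d⁸ ion with strong-field ligands gains enough CFSE to favour square planar over tetrahedral. → square planar.

[Ni(PPh₃)₄]²⁺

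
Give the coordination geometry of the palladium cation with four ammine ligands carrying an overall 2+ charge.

Summing ligand charges against the +2 overall charge gives an oxidation state of +2 for palladium.
Palladium is a group-10 element; Pd(II) is therefore d⁸.
With 4 monodentate ligands the coordination number is 4.
A 4d d⁸ ion has a large crystal-field splitting; square planar leaves the high-energy d_{x²−y²} orbital empty and maximises CFSE.

square planar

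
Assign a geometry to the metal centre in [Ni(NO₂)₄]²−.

Each nitro (N-bound nitrite) is −1; balancing the −2 overall charge requires Ni(II).
Ni sits in group 10, so the d-electron count is 10 − 2 = 8.
With 4 monodentate ligands the coordination number is 4.
Nitro (N-bound nitrite) is a strong-field ligand (high in the spectrochemical series).
A 3d d⁸ ion with strong-field ligands gains enough CFSE to favour square planar over tetrahedral.

square planar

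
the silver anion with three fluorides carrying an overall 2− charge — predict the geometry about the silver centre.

trigonal planar

Ligand charges: each fluoride is −1. With an overall charge of −2 the silver centre must be in the +1 oxidation state.
Group 11 minus oxidation state 1 gives a d¹⁰ configuration.
With 3 monodentate ligands the coordination number is 3.
Three ligands around a d¹⁰ centre minimise repulsion in a trigonal-planar arrangement.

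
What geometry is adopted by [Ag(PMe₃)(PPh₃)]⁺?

linear

Summing ligand charges against the +1 overall charge gives an oxidation state of +1 for silver.
Silver is a group-11 element; Ag(I) is therefore d¹⁰.
With 2 monodentate ligands the coordination number is 2.
A d¹⁰ ion with only two ligands adopts a linear arrangement (sp hybridisation; no CFSE preference).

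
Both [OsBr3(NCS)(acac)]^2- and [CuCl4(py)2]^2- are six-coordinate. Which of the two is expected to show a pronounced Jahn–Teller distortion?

[CuCl4(py)2]^2-

[OsBr3(NCS)(acac)]^2-: Summing ligand charges against the −2 overall charge gives an oxidation state of +3 for osmium. Os sits in group 8, so the d-electron count is 8 − 3 = 5. A 5d ion has a large Δₒ and is invariably low-spin. The d⁵ configuration leaves the e_g set evenly filled (or empty) — no strong Jahn–Teller driving force.
[CuCl4(py)2]^2-: Ligand charges: each chloride is −1; pyridine is neutral. With an overall charge of −2 the copper centre must be in the +2 oxidation state. Copper is a group-11 element; Cu(II) is therefore d⁹. The t₂g⁶e_g³ configuration has an unevenly filled e_g set; the Jahn–Teller theorem predicts a tetragonal distortion (typically axial elongation) to lift the degeneracy.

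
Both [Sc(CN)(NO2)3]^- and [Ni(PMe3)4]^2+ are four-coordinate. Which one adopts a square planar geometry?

[Ni(PMe3)4]^2+

For [Sc(CN)(NO2)3]^-: Summing ligand charges against the −1 overall charge gives an oxidation state of +3 for scandium. Scandium is a group-3 element; Sc(III) is therefore d⁰. A d⁰ ion has no crystal-field stabilisation preference between square planar and tetrahedral, so four ligands adopt the sterically favoured tetrahedral geometry. → tetrahedral.
For [Ni(PMe3)4]^2+: Summing ligand charges against the +2 overall charge gives an oxidation state of +2 for nickel. Group 10 minus oxidation state 2 gives a d⁸ configuration. Trimethylphosphine is a strong-field ligand (high in the spectrochemical series). A 3d d⁸ ion with strong-field ligands gains enough CFSE to favour square planar over tetrahedral. → square planar.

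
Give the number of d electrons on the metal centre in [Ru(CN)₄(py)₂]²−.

Each cyanide is −1; pyridine is neutral; balancing the −2 overall charge requires Ru(II).
Group 8 minus oxidation state 2 gives a d⁶ configuration.

d6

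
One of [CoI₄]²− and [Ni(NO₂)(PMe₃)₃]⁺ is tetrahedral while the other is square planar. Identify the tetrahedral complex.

For [CoI₄]²−: Each iodide is −1; balancing the −2 overall charge requires Co(II). Group 9 minus oxidation state 2 gives a d⁷ configuration. For a high-spin 3d d⁷ ion with weak-field ligands the small Δₜ gives little square-planar CFSE advantage, so four ligands adopt the sterically favoured tetrahedral geometry. → tetrahedral.
For [Ni(NO₂)(PMe₃)₃]⁺: Each nitro (N-bound nitrite) is −1; trimethylphosphine is neutral; balancing the +1 overall charge requires Ni(II). Nickel is a group-10 element; Ni(II) is therefore d⁸. Nitro (N-bound nitrite) and trimethylphosphine are strong-field ligands (high in the spectrochemical series). A 3d d⁸ ion with strong-field ligands gains enough CFSE to favour square planar over tetrahedral. → square planar.

[CoI₄]²−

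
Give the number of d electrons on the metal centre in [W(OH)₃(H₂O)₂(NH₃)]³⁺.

Summing ligand charges against the +3 overall charge gives an oxidation state of +6 for tungsten.
Group 6 minus oxidation state 6 gives a d⁰ configuration.

d⁰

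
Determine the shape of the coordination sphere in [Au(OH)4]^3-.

Each hydroxide is −1; balancing the −3 overall charge requires Au(I).
Au sits in group 11, so the d-electron count is 11 − 1 = 10.
Coordination number: 4.
A d¹⁰ ion has no crystal-field stabilisation preference between square planar and tetrahedral, so four ligands adopt the sterically favoured tetrahedral geometry.

tetrahedral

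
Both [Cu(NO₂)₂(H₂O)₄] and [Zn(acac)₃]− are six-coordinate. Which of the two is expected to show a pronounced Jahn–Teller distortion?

[Cu(NO₂)₂(H₂O)₄]: Each nitro (N-bound nitrite) is −1; water is neutral; balancing the 0 overall charge requires Cu(II). Group 11 minus oxidation state 2 gives a d⁹ configuration. The t₂g⁶e_g³ configuration has an unevenly filled e_g set; the Jahn–Teller theorem predicts a tetragonal distortion (typically axial elongation) to lift the degeneracy.
[Zn(acac)₃]−: Each acetylacetonate is −1; balancing the −1 overall charge requires Zn(II). Zinc is a group-12 element; Zn(II) is therefore d¹⁰. The d¹⁰ configuration leaves the e_g set evenly filled (or empty) — no strong Jahn–Teller driving force.

[Cu(NO₂)₂(H₂O)₄]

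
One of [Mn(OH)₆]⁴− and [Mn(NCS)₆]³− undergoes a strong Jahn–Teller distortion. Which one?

[Mn(NCS)₆]³−

[Mn(OH)₆]⁴−: Summing ligand charges against the −4 overall charge gives an oxidation state of +2 for manganese. Group 7 minus oxidation state 2 gives a d⁵ configuration. Hydroxide is a weak-field ligand for a first-row metal, so the complex is high-spin. The d⁵ configuration leaves the e_g set evenly filled (or empty) — no strong Jahn–Teller driving force.
[Mn(NCS)₆]³−: Summing ligand charges against the −3 overall charge gives an oxidation state of +3 for manganese. Group 7 minus oxidation state 3 gives a d⁴ configuration. Isothiocyanate is a weak-field ligand for a first-row metal, so the complex is high-spin. The t₂g³e_g¹ (high-spin) configuration has an unevenly filled e_g set; the Jahn–Teller theorem predicts a tetragonal distortion (typically axial elongation) to lift the degeneracy.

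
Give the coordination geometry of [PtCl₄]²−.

square planar

Ligand charges: each chloride is −1. With an overall charge of −2 the platinum centre must be in the +2 oxidation state.
Platinum is a group-10 element; Pt(II) is therefore d⁸.
With 4 monodentate ligands the coordination number is 4.
A 5d d⁸ ion has a large crystal-field splitting; square planar leaves the high-energy d_{x²−y²} orbital empty and maximises CFSE.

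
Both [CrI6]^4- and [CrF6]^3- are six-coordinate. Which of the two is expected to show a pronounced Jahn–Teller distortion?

[CrI6]^4-: Summing ligand charges against the −4 overall charge gives an oxidation state of +2 for chromium. Cr sits in group 6, so the d-electron count is 6 − 2 = 4. Iodide is a weak-field ligand for a first-row metal, so the complex is high-spin. The t₂g³e_g¹ (high-spin) configuration has an unevenly filled e_g set; the Jahn–Teller theorem predicts a tetragonal distortion (typically axial elongation) to lift the degeneracy.
[CrF6]^3-: Each fluoride is −1; balancing the −3 overall charge requires Cr(III). Chromium is a group-6 element; Cr(III) is therefore d³. The d³ configuration leaves the e_g set evenly filled (or empty) — no strong Jahn–Teller driving force.

[CrI6]^4-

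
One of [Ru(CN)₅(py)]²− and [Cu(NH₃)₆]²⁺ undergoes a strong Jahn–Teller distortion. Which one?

[Cu(NH₃)₆]²⁺

[Ru(CN)₅(py)]²−: Each cyanide is −1; pyridine is neutral; balancing the −2 overall charge requires Ru(III). Group 8 minus oxidation state 3 gives a d⁵ configuration. A 4d ion has a large Δₒ and is invariably low-spin. The d⁵ configuration leaves the e_g set evenly filled (or empty) — no strong Jahn–Teller driving force.
[Cu(NH₃)₆]²⁺: Summing ligand charges against the +2 overall charge gives an oxidation state of +2 for copper. Copper is a group-11 element; Cu(II) is therefore d⁹. The t₂g⁶e_g³ configuration has an unevenly filled e_g set; the Jahn–Teller theorem predicts a tetragonal distortion (typically axial elongation) to lift the degeneracy.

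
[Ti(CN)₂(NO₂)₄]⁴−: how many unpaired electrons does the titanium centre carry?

2

Each cyanide is −1; each nitro (N-bound nitrite) is −1; balancing the −4 overall charge requires Ti(II).
Group 4 minus oxidation state 2 gives a d² configuration.
In an octahedral field the d² configuration is t₂g²e_g⁰ (only one arrangement possible), giving 2 unpaired electrons.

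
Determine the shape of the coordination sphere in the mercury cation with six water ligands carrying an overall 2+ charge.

Ligand charges: water is neutral. With an overall charge of +2 the mercury centre must be in the +2 oxidation state.
Group 12 minus oxidation state 2 gives a d¹⁰ configuration.
Coordination number: 6.
Six donors around a single metal centre give an octahedral coordination sphere.

octahedral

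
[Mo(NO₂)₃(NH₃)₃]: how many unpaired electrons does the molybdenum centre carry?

Each nitro (N-bound nitrite) is −1; ammonia is neutral; balancing the 0 overall charge requires Mo(III).
Mo sits in group 6, so the d-electron count is 6 − 3 = 3.
In an octahedral field the d³ configuration is t₂g³e_g⁰ (only one arrangement possible), giving 3 unpaired electrons.

3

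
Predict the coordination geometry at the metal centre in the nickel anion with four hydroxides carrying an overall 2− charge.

tetrahedral

Each hydroxide is −1; balancing the −2 overall charge requires Ni(II).
Group 10 minus oxidation state 2 gives a d⁸ configuration.
Coordination number: 4.
Hydroxide is a weak-field ligand.
With weak-field ligands the CFSE gain from square planar is small, so a 3d d⁸ ion takes the sterically preferred tetrahedral geometry.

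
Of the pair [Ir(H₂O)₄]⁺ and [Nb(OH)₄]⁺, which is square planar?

For [Ir(H₂O)₄]⁺: Water is neutral; balancing the +1 overall charge requires Ir(I). Group 9 minus oxidation state 1 gives a d⁸ configuration. A 5d d⁸ ion has a large crystal-field splitting; square planar leaves the high-energy d_{x²−y²} orbital empty and maximises CFSE. → square planar.
For [Nb(OH)₄]⁺: Summing ligand charges against the +1 overall charge gives an oxidation state of +5 for niobium. Nb sits in group 5, so the d-electron count is 5 − 5 = 0. A d⁰ ion has no crystal-field stabilisation preference between square planar and tetrahedral, so four ligands adopt the sterically favoured tetrahedral geometry. → tetrahedral.

[Ir(H₂O)₄]⁺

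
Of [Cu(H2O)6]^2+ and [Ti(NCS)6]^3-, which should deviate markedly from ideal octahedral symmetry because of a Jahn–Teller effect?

[Cu(H2O)6]^2+

[Cu(H2O)6]^2+: Ligand charges: water is neutral. With an overall charge of +2 the copper centre must be in the +2 oxidation state. Copper is a group-11 element; Cu(II) is therefore d⁹. The t₂g⁶e_g³ configuration has an unevenly filled e_g set; the Jahn–Teller theorem predicts a tetragonal distortion (typically axial elongation) to lift the degeneracy.
[Ti(NCS)6]^3-: Each isothiocyanate is −1; balancing the −3 overall charge requires Ti(III). Titanium is a group-4 element; Ti(III) is therefore d¹. The d¹ configuration leaves the e_g set evenly filled (or empty) — no strong Jahn–Teller driving force.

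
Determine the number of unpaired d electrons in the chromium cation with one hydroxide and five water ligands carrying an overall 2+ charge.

3 unpaired electrons

Summing ligand charges against the +2 overall charge gives an oxidation state of +3 for chromium.
Chromium is a group-6 element; Cr(III) is therefore d³.
In an octahedral field the d³ configuration is t₂g³e_g⁰ (only one arrangement possible), giving 3 unpaired electrons.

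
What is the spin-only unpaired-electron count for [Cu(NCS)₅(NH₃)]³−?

1 unpaired electron

Summing ligand charges against the −3 overall charge gives an oxidation state of +2 for copper.
Cu sits in group 11, so the d-electron count is 11 − 2 = 9.
In an octahedral field the d⁹ configuration is t₂g⁶e_g³ (only one arrangement possible), giving 1 unpaired electron.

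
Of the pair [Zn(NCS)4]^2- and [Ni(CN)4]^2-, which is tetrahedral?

[Zn(NCS)4]^2-

For [Zn(NCS)4]^2-: Ligand charges: each isothiocyanate is −1. With an overall charge of −2 the zinc centre must be in the +2 oxidation state. Zn sits in group 12, so the d-electron count is 12 − 2 = 10. A d¹⁰ ion has no crystal-field stabilisation preference between square planar and tetrahedral, so four ligands adopt the sterically favoured tetrahedral geometry. → tetrahedral.
For [Ni(CN)4]^2-: Each cyanide is −1; balancing the −2 overall charge requires Ni(II). Group 10 minus oxidation state 2 gives a d⁸ configuration. Cyanide is a strong-field ligand (high in the spectrochemical series). A 3d d⁸ ion with strong-field ligands gains enough CFSE to favour square planar over tetrahedral. → square planar.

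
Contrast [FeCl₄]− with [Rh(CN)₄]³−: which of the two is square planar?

For [FeCl₄]−: Each chloride is −1; balancing the −1 overall charge requires Fe(III). Group 8 minus oxidation state 3 gives a d⁵ configuration. A high-spin d⁵ ion has zero CFSE in either geometry, so four ligands adopt the sterically favoured tetrahedral geometry. → tetrahedral.
For [Rh(CN)₄]³−: Ligand charges: each cyanide is −1. With an overall charge of −3 the rhodium centre must be in the +1 oxidation state. Rhodium is a group-9 element; Rh(I) is therefore d⁸. A 4d d⁸ ion has a large crystal-field splitting; square planar leaves the high-energy d_{x²−y²} orbital empty and maximises CFSE. → square planar.

[Rh(CN)₄]³−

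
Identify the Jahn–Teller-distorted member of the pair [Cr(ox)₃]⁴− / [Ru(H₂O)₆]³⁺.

[Cr(ox)₃]⁴−

[Cr(ox)₃]⁴−: Ligand charges: each oxalate is −2. With an overall charge of −4 the chromium centre must be in the +2 oxidation state. Chromium is a group-6 element; Cr(II) is therefore d⁴. Oxalate is a weak-field ligand for a first-row metal, so the complex is high-spin. The t₂g³e_g¹ (high-spin) configuration has an unevenly filled e_g set; the Jahn–Teller theorem predicts a tetragonal distortion (typically axial elongation) to lift the degeneracy.
[Ru(H₂O)₆]³⁺: Summing ligand charges against the +3 overall charge gives an oxidation state of +3 for ruthenium. Ruthenium is a group-8 element; Ru(III) is therefore d⁵. A 4d ion has a large Δₒ and is invariably low-spin. The d⁵ configuration leaves the e_g set evenly filled (or empty) — no strong Jahn–Teller driving force.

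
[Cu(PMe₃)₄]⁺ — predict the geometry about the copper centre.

Ligand charges: trimethylphosphine is neutral. With an overall charge of +1 the copper centre must be in the +1 oxidation state.
Cu sits in group 11, so the d-electron count is 11 − 1 = 10.
Coordination number: 4.
A d¹⁰ ion has no crystal-field stabilisation preference between square planar and tetrahedral, so four ligands adopt the sterically favoured tetrahedral geometry.

tetrahedral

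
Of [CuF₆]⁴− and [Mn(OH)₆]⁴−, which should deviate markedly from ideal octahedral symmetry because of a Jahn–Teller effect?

[CuF₆]⁴−

[CuF₆]⁴−: Each fluoride is −1; balancing the −4 overall charge requires Cu(II). Group 11 minus oxidation state 2 gives a d⁹ configuration. The t₂g⁶e_g³ configuration has an unevenly filled e_g set; the Jahn–Teller theorem predicts a tetragonal distortion (typically axial elongation) to lift the degeneracy.
[Mn(OH)₆]⁴−: Ligand charges: each hydroxide is −1. With an overall charge of −4 the manganese centre must be in the +2 oxidation state. Mn sits in group 7, so the d-electron count is 7 − 2 = 5. Hydroxide is a weak-field ligand for a first-row metal, so the complex is high-spin. The d⁵ configuration leaves the e_g set evenly filled (or empty) — no strong Jahn–Teller driving force.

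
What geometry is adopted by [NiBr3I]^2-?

tetrahedral

Summing ligand charges against the −2 overall charge gives an oxidation state of +2 for nickel.
Group 10 minus oxidation state 2 gives a d⁸ configuration.
Coordination number: 4.
Bromide and iodide are weak-field ligands.
With weak-field ligands the CFSE gain from square planar is small, so a 3d d⁸ ion takes the sterically preferred tetrahedral geometry.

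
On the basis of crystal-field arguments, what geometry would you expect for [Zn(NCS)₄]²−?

Summing ligand charges against the −2 overall charge gives an oxidation state of +2 for zinc.
Group 12 minus oxidation state 2 gives a d¹⁰ configuration.
With 4 monodentate ligands the coordination number is 4.
A d¹⁰ ion has no crystal-field stabilisation preference between square planar and tetrahedral, so four ligands adopt the sterically favoured tetrahedral geometry.

tetrahedral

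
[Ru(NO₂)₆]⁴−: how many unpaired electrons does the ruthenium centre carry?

Each nitro (N-bound nitrite) is −1; balancing the −4 overall charge requires Ru(II).
Ru sits in group 8, so the d-electron count is 8 − 2 = 6.
The spin state decides the count: a 4d ion has a large Δₒ and is invariably low-spin.
An octahedral low-spin d⁶ ion is t₂g⁶e_g⁰, giving 0 unpaired electrons.

0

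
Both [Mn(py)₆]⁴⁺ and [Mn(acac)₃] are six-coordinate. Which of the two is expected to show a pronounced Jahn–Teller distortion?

[Mn(py)₆]⁴⁺: Pyridine is neutral; balancing the +4 overall charge requires Mn(IV). Mn sits in group 7, so the d-electron count is 7 − 4 = 3. The d³ configuration leaves the e_g set evenly filled (or empty) — no strong Jahn–Teller driving force.
[Mn(acac)₃]: Summing ligand charges against the 0 overall charge gives an oxidation state of +3 for manganese. Manganese is a group-7 element; Mn(III) is therefore d⁴. Acetylacetonate is a weak-field ligand for a first-row metal, so the complex is high-spin. The t₂g³e_g¹ (high-spin) configuration has an unevenly filled e_g set; the Jahn–Teller theorem predicts a tetragonal distortion (typically axial elongation) to lift the degeneracy.

[Mn(acac)₃]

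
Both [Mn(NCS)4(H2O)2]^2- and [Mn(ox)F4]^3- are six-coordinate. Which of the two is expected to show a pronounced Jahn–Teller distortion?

[Mn(ox)F4]^3-

[Mn(NCS)4(H2O)2]^2-: Ligand charges: each isothiocyanate is −1; water is neutral. With an overall charge of −2 the manganese centre must be in the +2 oxidation state. Manganese is a group-7 element; Mn(II) is therefore d⁵. Isothiocyanate is a weak-field ligand for a first-row metal, so the complex is high-spin. The d⁵ configuration leaves the e_g set evenly filled (or empty) — no strong Jahn–Teller driving force.
[Mn(ox)F4]^3-: Summing ligand charges against the −3 overall charge gives an oxidation state of +3 for manganese. Mn sits in group 7, so the d-electron count is 7 − 3 = 4. Fluoride and oxalate are weak-field ligands for a first-row metal, so the complex is high-spin. The t₂g³e_g¹ (high-spin) configuration has an unevenly filled e_g set; the Jahn–Teller theorem predicts a tetragonal distortion (typically axial elongation) to lift the degeneracy.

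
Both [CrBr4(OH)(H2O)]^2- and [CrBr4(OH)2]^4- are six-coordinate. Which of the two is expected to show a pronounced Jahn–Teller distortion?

[CrBr4(OH)2]^4-

[CrBr4(OH)(H2O)]^2-: Ligand charges: each bromide is −1; each hydroxide is −1; water is neutral. With an overall charge of −2 the chromium centre must be in the +3 oxidation state. Cr sits in group 6, so the d-electron count is 6 − 3 = 3. The d³ configuration leaves the e_g set evenly filled (or empty) — no strong Jahn–Teller driving force.
[CrBr4(OH)2]^4-: Ligand charges: each bromide is −1; each hydroxide is −1. With an overall charge of −4 the chromium centre must be in the +2 oxidation state. Group 6 minus oxidation state 2 gives a d⁴ configuration. Bromide and hydroxide are weak-field ligands for a first-row metal, so the complex is high-spin. The t₂g³e_g¹ (high-spin) configuration has an unevenly filled e_g set; the Jahn–Teller theorem predicts a tetragonal distortion (typically axial elongation) to lift the degeneracy.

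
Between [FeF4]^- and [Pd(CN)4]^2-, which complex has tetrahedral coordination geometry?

For [FeF4]^-: Each fluoride is −1; balancing the −1 overall charge requires Fe(III). Iron is a group-8 element; Fe(III) is therefore d⁵. A high-spin d⁵ ion has zero CFSE in either geometry, so four ligands adopt the sterically favoured tetrahedral geometry. → tetrahedral.
For [Pd(CN)4]^2-: Each cyanide is −1; balancing the −2 overall charge requires Pd(II). Group 10 minus oxidation state 2 gives a d⁸ configuration. A 4d d⁸ ion has a large crystal-field splitting; square planar leaves the high-energy d_{x²−y²} orbital empty and maximises CFSE. → square planar.

[FeF4]^-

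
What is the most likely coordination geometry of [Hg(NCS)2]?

linear

Each isothiocyanate is −1; balancing the 0 overall charge requires Hg(II).
Group 12 minus oxidation state 2 gives a d¹⁰ configuration.
Coordination number: 2.
A d¹⁰ ion with only two ligands adopts a linear arrangement (sp hybridisation; no CFSE preference).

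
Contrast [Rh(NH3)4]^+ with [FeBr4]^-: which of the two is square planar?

[Rh(NH3)4]^+

For [Rh(NH3)4]^+: Ammonia is neutral; balancing the +1 overall charge requires Rh(I). Rhodium is a group-9 element; Rh(I) is therefore d⁸. A 4d d⁸ ion has a large crystal-field splitting; square planar leaves the high-energy d_{x²−y²} orbital empty and maximises CFSE. → square planar.
For [FeBr4]^-: Each bromide is −1; balancing the −1 overall charge requires Fe(III). Iron is a group-8 element; Fe(III) is therefore d⁵. A high-spin d⁵ ion has zero CFSE in either geometry, so four ligands adopt the sterically favoured tetrahedral geometry. → tetrahedral.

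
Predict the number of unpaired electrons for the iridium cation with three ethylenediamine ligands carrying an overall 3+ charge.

0

Summing ligand charges against the +3 overall charge gives an oxidation state of +3 for iridium.
Group 9 minus oxidation state 3 gives a d⁶ configuration.
Counting donor atoms: 3×ethylenediamine (bidentate) → 6 donors. Coordination number = 6.
The spin state decides the count: a 5d ion has a large Δₒ and is invariably low-spin.
An octahedral low-spin d⁶ ion is t₂g⁶e_g⁰, giving 0 unpaired electrons.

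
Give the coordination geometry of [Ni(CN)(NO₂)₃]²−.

square planar

Ligand charges: each cyanide is −1; each nitro (N-bound nitrite) is −1. With an overall charge of −2 the nickel centre must be in the +2 oxidation state.
Group 10 minus oxidation state 2 gives a d⁸ configuration.
With 4 monodentate ligands the coordination number is 4.
Cyanide and nitro (N-bound nitrite) are strong-field ligands (high in the spectrochemical series).
A 3d d⁸ ion with strong-field ligands gains enough CFSE to favour square planar over tetrahedral.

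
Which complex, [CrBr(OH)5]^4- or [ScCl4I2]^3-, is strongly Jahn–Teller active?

[CrBr(OH)5]^4-

[CrBr(OH)5]^4-: Ligand charges: each bromide is −1; each hydroxide is −1. With an overall charge of −4 the chromium centre must be in the +2 oxidation state. Chromium is a group-6 element; Cr(II) is therefore d⁴. Bromide and hydroxide are weak-field ligands for a first-row metal, so the complex is high-spin. The t₂g³e_g¹ (high-spin) configuration has an unevenly filled e_g set; the Jahn–Teller theorem predicts a tetragonal distortion (typically axial elongation) to lift the degeneracy.
[ScCl4I2]^3-: Each chloride is −1; each iodide is −1; balancing the −3 overall charge requires Sc(III). Group 3 minus oxidation state 3 gives a d⁰ configuration. The d⁰ configuration leaves the e_g set evenly filled (or empty) — no strong Jahn–Teller driving force.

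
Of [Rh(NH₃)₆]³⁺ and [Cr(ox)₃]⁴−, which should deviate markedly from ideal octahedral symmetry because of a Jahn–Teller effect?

[Cr(ox)₃]⁴−

[Rh(NH₃)₆]³⁺: Ligand charges: ammonia is neutral. With an overall charge of +3 the rhodium centre must be in the +3 oxidation state. Group 9 minus oxidation state 3 gives a d⁶ configuration. A 4d ion has a large Δₒ and is invariably low-spin. The d⁶ configuration leaves the e_g set evenly filled (or empty) — no strong Jahn–Teller driving force.
[Cr(ox)₃]⁴−: Ligand charges: each oxalate is −2. With an overall charge of −4 the chromium centre must be in the +2 oxidation state. Cr sits in group 6, so the d-electron count is 6 − 2 = 4. Oxalate is a weak-field ligand for a first-row metal, so the complex is high-spin. The t₂g³e_g¹ (high-spin) configuration has an unevenly filled e_g set; the Jahn–Teller theorem predicts a tetragonal distortion (typically axial elongation) to lift the degeneracy.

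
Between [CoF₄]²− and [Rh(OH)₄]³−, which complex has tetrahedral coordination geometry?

[CoF₄]²−

For [CoF₄]²−: Each fluoride is −1; balancing the −2 overall charge requires Co(II). Group 9 minus oxidation state 2 gives a d⁷ configuration. For a high-spin 3d d⁷ ion with weak-field ligands the small Δₜ gives little square-planar CFSE advantage, so four ligands adopt the sterically favoured tetrahedral geometry. → tetrahedral.
For [Rh(OH)₄]³−: Each hydroxide is −1; balancing the −3 overall charge requires Rh(I). Rhodium is a group-9 element; Rh(I) is therefore d⁸. A 4d d⁸ ion has a large crystal-field splitting; square planar leaves the high-energy d_{x²−y²} orbital empty and maximises CFSE. → square planar.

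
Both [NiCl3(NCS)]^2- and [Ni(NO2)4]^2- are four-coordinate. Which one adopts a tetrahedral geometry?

For [NiCl3(NCS)]^2-: Ligand charges: each chloride is −1; each isothiocyanate is −1. With an overall charge of −2 the nickel centre must be in the +2 oxidation state. Ni sits in group 10, so the d-electron count is 10 − 2 = 8. Chloride and isothiocyanate are weak-field ligands. With weak-field ligands the CFSE gain from square planar is small, so a 3d d⁸ ion takes the sterically preferred tetrahedral geometry. → tetrahedral.
For [Ni(NO2)4]^2-: Ligand charges: each nitro (N-bound nitrite) is −1. With an overall charge of −2 the nickel centre must be in the +2 oxidation state. Ni sits in group 10, so the d-electron count is 10 − 2 = 8. Nitro (N-bound nitrite) is a strong-field ligand (high in the spectrochemical series). A 3d d⁸ ion with strong-field ligands gains enough CFSE to favour square planar over tetrahedral. → square planar.

[NiCl3(NCS)]^2-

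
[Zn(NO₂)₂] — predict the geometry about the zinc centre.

Summing ligand charges against the 0 overall charge gives an oxidation state of +2 for zinc.
Group 12 minus oxidation state 2 gives a d¹⁰ configuration.
With 2 monodentate ligands the coordination number is 2.
A d¹⁰ ion with only two ligands adopts a linear arrangement (sp hybridisation; no CFSE preference).

linear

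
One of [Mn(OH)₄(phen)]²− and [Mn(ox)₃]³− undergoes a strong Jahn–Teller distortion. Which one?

[Mn(ox)₃]³−

[Mn(OH)₄(phen)]²−: Summing ligand charges against the −2 overall charge gives an oxidation state of +2 for manganese. Mn sits in group 7, so the d-electron count is 7 − 2 = 5. Hydroxide is a weak-field ligand for a first-row metal, so the complex is high-spin. The d⁵ configuration leaves the e_g set evenly filled (or empty) — no strong Jahn–Teller driving force.
[Mn(ox)₃]³−: Each oxalate is −2; balancing the −3 overall charge requires Mn(III). Mn sits in group 7, so the d-electron count is 7 − 3 = 4. Oxalate is a weak-field ligand for a first-row metal, so the complex is high-spin. The t₂g³e_g¹ (high-spin) configuration has an unevenly filled e_g set; the Jahn–Teller theorem predicts a tetragonal distortion (typically axial elongation) to lift the degeneracy.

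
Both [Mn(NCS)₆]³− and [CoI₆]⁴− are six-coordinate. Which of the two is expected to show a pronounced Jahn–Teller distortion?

[Mn(NCS)₆]³−: Summing ligand charges against the −3 overall charge gives an oxidation state of +3 for manganese. Manganese is a group-7 element; Mn(III) is therefore d⁴. Isothiocyanate is a weak-field ligand for a first-row metal, so the complex is high-spin. The t₂g³e_g¹ (high-spin) configuration has an unevenly filled e_g set; the Jahn–Teller theorem predicts a tetragonal distortion (typically axial elongation) to lift the degeneracy.
[CoI₆]⁴−: Ligand charges: each iodide is −1. With an overall charge of −4 the cobalt centre must be in the +2 oxidation state. Group 9 minus oxidation state 2 gives a d⁷ configuration. Iodide is a weak-field ligand for a first-row metal, so the complex is high-spin. The d⁷ configuration leaves the e_g set evenly filled (or empty) — no strong Jahn–Teller driving force.

[Mn(NCS)₆]³−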